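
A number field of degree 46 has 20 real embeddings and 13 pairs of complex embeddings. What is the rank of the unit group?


By Dirichlet's unit theorem:
rank = r1 + r2 - 1
= 20 + 13 - 1
= 32

32


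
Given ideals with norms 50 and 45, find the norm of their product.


N(IJ) = N(I) * N(J)
= 50 * 45
= 2250

2250


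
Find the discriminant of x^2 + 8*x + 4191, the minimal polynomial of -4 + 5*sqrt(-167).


The element -4 + 5*sqrt(-167) has minimal polynomial:
x^2 + 8*x + 4191
Discriminant = (8)^2 - 4*(4191)
= 64 - 16764
= -16700

-16700


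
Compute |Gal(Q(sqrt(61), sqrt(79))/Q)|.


The 2 square roots of distinct primes are multiplicatively independent over Q,
so [K:Q] = 2^2 and Gal(K/Q) is isomorphic to (Z/2Z)^2.
|Gal| = 2^2 = 4

4


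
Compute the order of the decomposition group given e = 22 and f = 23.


|D_P| = e * f
= 22 * 23
= 506

506


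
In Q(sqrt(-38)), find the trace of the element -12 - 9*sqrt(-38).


Tr(a + b*sqrt(d)) = (a + b*sqrt(d)) + (a - b*sqrt(d)) = 2a
= 2 * (-12)
= -24

-24


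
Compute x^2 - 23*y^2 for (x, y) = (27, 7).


x^2 - d*y^2
= 27^2 - 23*7^2
= 729 - 1127
= -398

-398


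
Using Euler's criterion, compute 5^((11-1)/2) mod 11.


p = 11 is prime and the exponent is (p-1)/2 = 5, so by Euler's criterion 5^5 = (5/11) = +1 or -1 mod 11.
Compute by square-and-multiply:
  5 = 4 + 1 (binary 101)
  Repeated squaring mod 11: 5^1 = 5, 5^2 = 3, 5^4 = 9
  5^5 = 5^4 * 5^1 = 9 * 5 mod 11
    9 * 5 = 45 = 1 mod 11
  5^5 = 1 mod 11
Result 1: 5 is a quadratic residue mod 11.
5^5 mod 11 = 1

1


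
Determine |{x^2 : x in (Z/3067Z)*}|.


For prime p, the number of non-zero quadratic residues is (p-1)/2.
= (3067-1)/2
= 1533

1533


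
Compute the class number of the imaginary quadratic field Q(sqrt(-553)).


K = Q(sqrt(-553)). d mod 4 = 3, so D = disc(K) = 4d = -2212
h(K) equals the number of primitive reduced positive-definite forms (a, b, c) = a*x^2 + b*x*y + c*y^2 with b^2 - 4ac = D,
where reduced means |b| <= a <= c, with b >= 0 whenever |b| = a or a = c, and primitive means gcd(a, b, c) = 1.
Reduced forces 3a^2 <= |D| = 2212, so 1 <= a <= 27; b must have the parity of D, and c = (b^2 - D)/(4a) must be an integer >= a.
Enumerate a = 1..27, b in [-a, a]:
  a=1: (1, 0, 553)  [1]
  a=2: (2, 2, 277)  [1]
  a=3..6: none
  a=7: (7, 0, 79)  [1]
  a=8..13: none
  a=14: (14, 14, 43)  [1]
  a=15..16: none
  a=17: (17, -10, 34), (17, 10, 34)  [2]
  a=18: none
  a=19: (19, -12, 31), (19, 12, 31)  [2]
  a=20..27: none
Total reduced forms: 1 + 1 + 1 + 1 + 2 + 2 = 8
h = 8

8


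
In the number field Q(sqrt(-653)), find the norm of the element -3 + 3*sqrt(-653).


N(a + b*sqrt(d)) = a^2 - d*b^2
= (-3)^2 - (-653)*(3)^2
= 9 + 5877
= 5886

5886


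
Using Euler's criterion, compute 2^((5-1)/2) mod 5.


p = 5 is prime and the exponent is (p-1)/2 = 2, so by Euler's criterion 2^2 = (2/5) = +1 or -1 mod 5.
Compute by square-and-multiply:
  2 = 2 (binary 10)
  Repeated squaring mod 5: 2^1 = 2, 2^2 = 4
  2^2 = 4 mod 5
Result 4 = p - 1 = -1 mod 5: 2 is a quadratic non-residue mod 5. As a residue in [0, p-1] the value is 4.
2^2 mod 5 = 4

4


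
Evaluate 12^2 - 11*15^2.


x^2 - d*y^2
= 12^2 - 11*15^2
= 144 - 2475
= -2331

-2331


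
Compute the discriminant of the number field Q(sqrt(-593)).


For K = Q(sqrt(d)) with d squarefree: disc(K) = d if d = 1 mod 4, and disc(K) = 4d if d = 2 or 3 mod 4.
Here d = -593, and d mod 4 = 3.
d = 3 mod 4, not 1 (O_K = Z[sqrt(d)]), so disc(K) = 4d = 4 * (-593) = -2372

-2372


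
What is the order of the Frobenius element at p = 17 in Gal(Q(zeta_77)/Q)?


The Frobenius at p in Gal(Q(zeta_n)/Q) = (Z/nZ)* is the class of p, so its order is ord_77(17), the smallest k >= 1 with 17^k = 1 mod 77.
n = 77 = 7 * 11, phi(77) = 60; the order divides phi(n).
Divisors of 60: 1, 2, 3, 4, 5, 6, 10, 12, 15, 20, 30, 60
Repeated squaring mod 77: 17^1 = 17, 17^2 = 58, 17^4 = 53, 17^8 = 37, 17^16 = 60, 17^32 = 58
Test divisors in increasing order:
  k=1: 17^1 = 17 mod 77
  k=2: 17^2 = 58 mod 77
  k=3: 17^3 = 58 * 17 = 62 mod 77
  k=4: 17^4 = 53 mod 77
  k=5: 17^5 = 53 * 17 = 54 mod 77
  k=6: 17^6 = 53 * 58 = 71 mod 77
  k=10: 17^10 = 37 * 58 = 67 mod 77
  k=12: 17^12 = 37 * 53 = 36 mod 77
  k=15: 17^15 = 37 * 53 * 58 * 17 = 76 mod 77
  k=20: 17^20 = 60 * 53 = 23 mod 77
  k=30: 17^30 = 60 * 37 * 53 * 58 = 1 mod 77  <- first divisor giving 1
Order = 30

30


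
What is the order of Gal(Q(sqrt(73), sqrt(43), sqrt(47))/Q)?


The 3 square roots of distinct primes are multiplicatively independent over Q,
so [K:Q] = 2^3 and Gal(K/Q) is isomorphic to (Z/2Z)^3.
|Gal| = 2^3 = 8

8


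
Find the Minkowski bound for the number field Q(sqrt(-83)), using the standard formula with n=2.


d = -83, d mod 4 = 1, so disc(K) = d = -83; |disc(K)| = 83
Imaginary quadratic field, so n = 2, s = r2 = 1, r1 = 0
M = (n!/n^n) * (4/pi)^s * sqrt(|disc(K)|) = (2!/2^2) * (4/pi)^1 * sqrt(83)
= 0.5 * 1.273240 * 9.110434
= 5.7999

5.7999


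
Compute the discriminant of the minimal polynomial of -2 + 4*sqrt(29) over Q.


The element -2 + 4*sqrt(29) has minimal polynomial:
x^2 + 4*x - 460
Discriminant = (4)^2 - 4*(-460)
= 16 + 1840
= 1856

1856


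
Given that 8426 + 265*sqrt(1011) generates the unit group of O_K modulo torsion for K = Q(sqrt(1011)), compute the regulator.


epsilon = 8426 + 265*sqrt(1011)
= 16851.9999
R = ln(16851.9999)
= 9.7322

9.7322


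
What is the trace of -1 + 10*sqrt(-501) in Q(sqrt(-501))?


Tr(a + b*sqrt(d)) = (a + b*sqrt(d)) + (a - b*sqrt(d)) = 2a
= 2 * (-1)
= -2

-2


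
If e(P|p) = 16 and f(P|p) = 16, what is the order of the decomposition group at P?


|D_P| = e * f
= 16 * 16
= 256

256


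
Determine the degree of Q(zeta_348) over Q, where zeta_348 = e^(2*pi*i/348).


The degree equals Euler's totient phi(348).
348 = 2^2 * 3 * 29
phi(348) = 112

112


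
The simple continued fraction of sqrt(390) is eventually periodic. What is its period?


Run the CF algorithm for sqrt(390).
a_0 = floor(sqrt(390)) = 19; set m_0=0, q_0=1.
Recurrence: m' = q*a - m,  q' = (d - m'^2)/q,  a' = floor((a_0 + m')/q').
  step 1: m=19, q=29, a=1
  step 2: m=10, q=10, a=2
  step 3: m=10, q=29, a=1
  step 4: m=19, q=1, a=38
a_4 = 2*a_0 = 38, so the period closes here.
sqrt(390) = [19; 1, 2, 1, 38]
Period length = 4

4


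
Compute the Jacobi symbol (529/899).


Compute (529/899) via quadratic reciprocity:
  reciprocity: (529/899) -> +(899/529)
  reduce: (370/529)
  pull out 2: (2/529) = +1  (since 529 mod 8 = 1)
  reciprocity: (185/529) -> +(529/185)
  reduce: (159/185)
  reciprocity: (159/185) -> +(185/159)
  reduce: (26/159)
  pull out 2: (2/159) = +1  (since 159 mod 8 = 7)
  reciprocity: (13/159) -> +(159/13)
  reduce: (3/13)
  reciprocity: (3/13) -> +(13/3)
  reduce: (1/3)
  (1/3) = 1
Product of signs = 1

1


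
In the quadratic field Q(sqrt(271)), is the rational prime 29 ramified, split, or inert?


K = Q(sqrt(271)). Since d mod 4 = 3, disc(K) = 1084.
Check p | disc: 1084 mod 29 = 11.
p does not divide disc. Compute Legendre symbol (d/p):
10^((29-1)/2) mod 29 = -1
(d/p) = -1, so p is inert: (p) stays prime with e=1, f=2, g=1.
Therefore p is inert.

inert


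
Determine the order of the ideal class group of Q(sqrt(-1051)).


K = Q(sqrt(-1051)). d mod 4 = 1, so D = disc(K) = d = -1051
h(K) equals the number of primitive reduced positive-definite forms (a, b, c) = a*x^2 + b*x*y + c*y^2 with b^2 - 4ac = D,
where reduced means |b| <= a <= c, with b >= 0 whenever |b| = a or a = c, and primitive means gcd(a, b, c) = 1.
Reduced forces 3a^2 <= |D| = 1051, so 1 <= a <= 18; b must have the parity of D, and c = (b^2 - D)/(4a) must be an integer >= a.
Enumerate a = 1..18, b in [-a, a]:
  a=1: (1, 1, 263)  [1]
  a=2..4: none
  a=5: (5, -3, 53), (5, 3, 53)  [2]
  a=6..10: none
  a=11: (11, -7, 25), (11, 7, 25)  [2]
  a=12..18: none
Total reduced forms: 1 + 2 + 2 = 5
h = 5

5


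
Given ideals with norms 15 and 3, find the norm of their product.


N(IJ) = N(I) * N(J)
= 15 * 3
= 45

45


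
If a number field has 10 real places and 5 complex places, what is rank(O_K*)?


By Dirichlet's unit theorem:
rank = r1 + r2 - 1
= 10 + 5 - 1
= 14

14


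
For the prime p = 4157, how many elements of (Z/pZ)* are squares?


For prime p, the number of non-zero quadratic residues is (p-1)/2.
= (4157-1)/2
= 2078

2078


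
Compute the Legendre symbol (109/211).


p = 211 is prime, so compute (109/211) with the reciprocity algorithm (Jacobi-symbol steps: pull out 2s via (2/n), flip via reciprocity, reduce):
  reciprocity: (109/211) -> +(211/109)
  reduce: (102/109)
  pull out 2: (2/109) = -1  (since 109 mod 8 = 5)
  reciprocity: (51/109) -> +(109/51)
  reduce: (7/51)
  reciprocity: (7/51) -> -(51/7)
  reduce: (2/7)
  pull out 2: (2/7) = +1  (since 7 mod 8 = 7)
  (1/7) = 1
Product of signs = 1
(109/211) = 1

1


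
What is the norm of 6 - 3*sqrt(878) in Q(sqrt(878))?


N(a + b*sqrt(d)) = a^2 - d*b^2
= (6)^2 - (878)*(-3)^2
= 36 - 7902
= -7866

-7866


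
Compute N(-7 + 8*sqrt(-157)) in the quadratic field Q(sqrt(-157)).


N(a + b*sqrt(d)) = a^2 - d*b^2
= (-7)^2 - (-157)*(8)^2
= 49 + 10048
= 10097

10097


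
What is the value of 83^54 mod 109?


p = 109 is prime and the exponent is (p-1)/2 = 54, so by Euler's criterion 83^54 = (83/109) = +1 or -1 mod 109.
Compute by square-and-multiply:
  54 = 32 + 16 + 4 + 2 (binary 110110)
  Repeated squaring mod 109: 83^1 = 83, 83^2 = 22, 83^4 = 48, 83^8 = 15, 83^16 = 7, 83^32 = 49
  83^54 = 83^32 * 83^16 * 83^4 * 83^2 = 49 * 7 * 48 * 22 mod 109
    49 * 7 = 343 = 16 mod 109
    16 * 48 = 768 = 5 mod 109
    5 * 22 = 110 = 1 mod 109
  83^54 = 1 mod 109
Result 1: 83 is a quadratic residue mod 109.
83^54 mod 109 = 1

1


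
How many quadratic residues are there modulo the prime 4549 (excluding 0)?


For prime p, the number of non-zero quadratic residues is (p-1)/2.
= (4549-1)/2
= 2274

2274


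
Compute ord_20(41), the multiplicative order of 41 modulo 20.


We want ord_20(41), the smallest k >= 1 with 41^k = 1 mod 20.
n = 20 = 2^2 * 5, phi(20) = 8; the order divides phi(n).
Divisors of 8: 1, 2, 4, 8
Repeated squaring mod 20: 41^1 = 1, 41^2 = 1, 41^4 = 1, 41^8 = 1
Test divisors in increasing order:
  k=1: 41^1 = 1 mod 20  <- first divisor giving 1
Order = 1

1


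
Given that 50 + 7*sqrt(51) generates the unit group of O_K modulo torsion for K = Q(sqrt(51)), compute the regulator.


epsilon = 50 + 7*sqrt(51)
= 99.9900
R = ln(99.9900)
= 4.6051

4.6051


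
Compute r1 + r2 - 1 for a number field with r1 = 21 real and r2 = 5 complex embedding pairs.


By Dirichlet's unit theorem:
rank = r1 + r2 - 1
= 21 + 5 - 1
= 25

25


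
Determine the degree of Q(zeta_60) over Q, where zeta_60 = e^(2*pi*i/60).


The degree equals Euler's totient phi(60).
60 = 2^2 * 3 * 5
phi(60) = 16

16


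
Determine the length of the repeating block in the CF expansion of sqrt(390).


Run the CF algorithm for sqrt(390).
a_0 = floor(sqrt(390)) = 19; set m_0=0, q_0=1.
Recurrence: m' = q*a - m,  q' = (d - m'^2)/q,  a' = floor((a_0 + m')/q').
  step 1: m=19, q=29, a=1
  step 2: m=10, q=10, a=2
  step 3: m=10, q=29, a=1
  step 4: m=19, q=1, a=38
a_4 = 2*a_0 = 38, so the period closes here.
sqrt(390) = [19; 1, 2, 1, 38]
Period length = 4

4


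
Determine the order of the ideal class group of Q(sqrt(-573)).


K = Q(sqrt(-573)). d mod 4 = 3, so D = disc(K) = 4d = -2292
h(K) equals the number of primitive reduced positive-definite forms (a, b, c) = a*x^2 + b*x*y + c*y^2 with b^2 - 4ac = D,
where reduced means |b| <= a <= c, with b >= 0 whenever |b| = a or a = c, and primitive means gcd(a, b, c) = 1.
Reduced forces 3a^2 <= |D| = 2292, so 1 <= a <= 27; b must have the parity of D, and c = (b^2 - D)/(4a) must be an integer >= a.
Enumerate a = 1..27, b in [-a, a]:
  a=1: (1, 0, 573)  [1]
  a=2: (2, 2, 287)  [1]
  a=3: (3, 0, 191)  [1]
  a=4..5: none
  a=6: (6, 6, 97)  [1]
  a=7: (7, -2, 82), (7, 2, 82)  [2]
  a=8..12: none
  a=13: (13, -10, 46), (13, 10, 46)  [2]
  a=14: (14, -2, 41), (14, 2, 41)  [2]
  a=15..18: none
  a=19: (19, -8, 31), (19, 8, 31)  [2]
  a=20: none
  a=21: (21, -12, 29), (21, 12, 29)  [2]
  a=22: none
  a=23: (23, -10, 26), (23, 10, 26)  [2]
  a=24..27: none
Total reduced forms: 1 + 1 + 1 + 1 + 2 + 2 + 2 + 2 + 2 + 2 = 16
h = 16

16


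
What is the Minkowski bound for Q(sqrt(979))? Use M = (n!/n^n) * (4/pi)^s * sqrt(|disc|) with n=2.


d = 979, d mod 4 = 3, so disc(K) = 4d = 3916; |disc(K)| = 3916
Real quadratic field, so n = 2, s = r2 = 0, r1 = 2
M = (n!/n^n) * (4/pi)^s * sqrt(|disc(K)|) = (2!/2^2) * (4/pi)^0 * sqrt(3916)
= 0.5 * 1.000000 * 62.577951
= 31.2890

31.2890


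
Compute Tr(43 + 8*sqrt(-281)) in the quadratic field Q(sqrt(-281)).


Tr(a + b*sqrt(d)) = (a + b*sqrt(d)) + (a - b*sqrt(d)) = 2a
= 2 * (43)
= 86

86


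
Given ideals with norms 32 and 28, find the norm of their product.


N(IJ) = N(I) * N(J)
= 32 * 28
= 896

896


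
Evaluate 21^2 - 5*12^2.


x^2 - d*y^2
= 21^2 - 5*12^2
= 441 - 720
= -279

-279


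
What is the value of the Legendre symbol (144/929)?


p = 929 is prime, so compute (144/929) with the reciprocity algorithm (Jacobi-symbol steps: pull out 2s via (2/n), flip via reciprocity, reduce):
  pull out 2: (2/929) = +1  (since 929 mod 8 = 1)
  pull out 2: (2/929) = +1  (since 929 mod 8 = 1)
  pull out 2: (2/929) = +1  (since 929 mod 8 = 1)
  pull out 2: (2/929) = +1  (since 929 mod 8 = 1)
  reciprocity: (9/929) -> +(929/9)
  reduce: (2/9)
  pull out 2: (2/9) = +1  (since 9 mod 8 = 1)
  (1/9) = 1
Product of signs = 1
(144/929) = 1

1


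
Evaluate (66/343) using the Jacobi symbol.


Compute (66/343) via quadratic reciprocity:
  pull out 2: (2/343) = +1  (since 343 mod 8 = 7)
  reciprocity: (33/343) -> +(343/33)
  reduce: (13/33)
  reciprocity: (13/33) -> +(33/13)
  reduce: (7/13)
  reciprocity: (7/13) -> +(13/7)
  reduce: (6/7)
  pull out 2: (2/7) = +1  (since 7 mod 8 = 7)
  reciprocity: (3/7) -> -(7/3)
  reduce: (1/3)
  (1/3) = 1
Product of signs = -1

-1


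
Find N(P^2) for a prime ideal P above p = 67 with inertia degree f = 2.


N(P^a) = p^(a*f)
= 67^(2*2)
= 67^4
= 20151121

20151121


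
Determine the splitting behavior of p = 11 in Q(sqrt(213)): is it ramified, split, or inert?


K = Q(sqrt(213)). Since d mod 4 = 1, disc(K) = 213.
Check p | disc: 213 mod 11 = 4.
p does not divide disc. Compute Legendre symbol (d/p):
4^((11-1)/2) mod 11 = 1
(d/p) = 1, so p splits: (p) = P*P' with e=1, f=1, g=2.
Therefore p is split.

split


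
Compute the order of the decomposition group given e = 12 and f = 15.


|D_P| = e * f
= 12 * 15
= 180

180


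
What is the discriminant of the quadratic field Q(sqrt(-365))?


For K = Q(sqrt(d)) with d squarefree: disc(K) = d if d = 1 mod 4, and disc(K) = 4d if d = 2 or 3 mod 4.
Here d = -365, and d mod 4 = 3.
d = 3 mod 4, not 1 (O_K = Z[sqrt(d)]), so disc(K) = 4d = 4 * (-365) = -1460

-1460


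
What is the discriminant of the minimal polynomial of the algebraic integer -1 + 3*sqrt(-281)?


The element -1 + 3*sqrt(-281) has minimal polynomial:
x^2 + 2*x + 2530
Discriminant = (2)^2 - 4*(2530)
= 4 - 10120
= -10116

-10116


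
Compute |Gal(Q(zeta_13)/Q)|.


|Gal(Q(zeta_13)/Q)| = phi(13)
= 12

12


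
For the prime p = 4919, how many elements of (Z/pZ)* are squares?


For prime p, the number of non-zero quadratic residues is (p-1)/2.
= (4919-1)/2
= 2459

2459


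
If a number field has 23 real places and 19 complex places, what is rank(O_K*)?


By Dirichlet's unit theorem:
rank = r1 + r2 - 1
= 23 + 19 - 1
= 41

41


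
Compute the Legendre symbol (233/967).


p = 967 is prime, so compute (233/967) with the reciprocity algorithm (Jacobi-symbol steps: pull out 2s via (2/n), flip via reciprocity, reduce):
  reciprocity: (233/967) -> +(967/233)
  reduce: (35/233)
  reciprocity: (35/233) -> +(233/35)
  reduce: (23/35)
  reciprocity: (23/35) -> -(35/23)
  reduce: (12/23)
  pull out 2: (2/23) = +1  (since 23 mod 8 = 7)
  pull out 2: (2/23) = +1  (since 23 mod 8 = 7)
  reciprocity: (3/23) -> -(23/3)
  reduce: (2/3)
  pull out 2: (2/3) = -1  (since 3 mod 8 = 3)
  (1/3) = 1
Product of signs = -1
(233/967) = -1

-1


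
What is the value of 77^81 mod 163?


p = 163 is prime and the exponent is (p-1)/2 = 81, so by Euler's criterion 77^81 = (77/163) = +1 or -1 mod 163.
Compute by square-and-multiply:
  81 = 64 + 16 + 1 (binary 1010001)
  Repeated squaring mod 163: 77^1 = 77, 77^2 = 61, 77^4 = 135, 77^8 = 132, 77^16 = 146, 77^32 = 126, 77^64 = 65
  77^81 = 77^64 * 77^16 * 77^1 = 65 * 146 * 77 mod 163
    65 * 146 = 9490 = 36 mod 163
    36 * 77 = 2772 = 1 mod 163
  77^81 = 1 mod 163
Result 1: 77 is a quadratic residue mod 163.
77^81 mod 163 = 1

1


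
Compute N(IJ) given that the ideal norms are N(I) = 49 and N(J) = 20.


N(IJ) = N(I) * N(J)
= 49 * 20
= 980

980


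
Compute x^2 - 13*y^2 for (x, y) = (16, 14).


x^2 - d*y^2
= 16^2 - 13*14^2
= 256 - 2548
= -2292

-2292


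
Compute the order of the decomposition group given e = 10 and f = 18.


|D_P| = e * f
= 10 * 18
= 180

180


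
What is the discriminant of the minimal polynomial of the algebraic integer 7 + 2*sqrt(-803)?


The element 7 + 2*sqrt(-803) has minimal polynomial:
x^2 - 14*x + 3261
Discriminant = (-14)^2 - 4*(3261)
= 196 - 13044
= -12848

-12848


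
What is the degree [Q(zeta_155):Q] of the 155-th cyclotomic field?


The degree equals Euler's totient phi(155).
155 = 5 * 31
phi(155) = 120

120


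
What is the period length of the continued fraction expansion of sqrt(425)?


Run the CF algorithm for sqrt(425).
a_0 = floor(sqrt(425)) = 20; set m_0=0, q_0=1.
Recurrence: m' = q*a - m,  q' = (d - m'^2)/q,  a' = floor((a_0 + m')/q').
  step 1: m=20, q=25, a=1
  step 2: m=5, q=16, a=1
  step 3: m=11, q=19, a=1
  step 4: m=8, q=19, a=1
  step 5: m=11, q=16, a=1
  step 6: m=5, q=25, a=1
  step 7: m=20, q=1, a=40
a_7 = 2*a_0 = 40, so the period closes here.
sqrt(425) = [20; 1, 1, 1, 1, 1, 1, 40]
Period length = 7

7


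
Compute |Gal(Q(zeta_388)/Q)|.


|Gal(Q(zeta_388)/Q)| = phi(388)
= 192

192


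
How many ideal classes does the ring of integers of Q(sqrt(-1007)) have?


K = Q(sqrt(-1007)). d mod 4 = 1, so D = disc(K) = d = -1007
h(K) equals the number of primitive reduced positive-definite forms (a, b, c) = a*x^2 + b*x*y + c*y^2 with b^2 - 4ac = D,
where reduced means |b| <= a <= c, with b >= 0 whenever |b| = a or a = c, and primitive means gcd(a, b, c) = 1.
Reduced forces 3a^2 <= |D| = 1007, so 1 <= a <= 18; b must have the parity of D, and c = (b^2 - D)/(4a) must be an integer >= a.
Enumerate a = 1..18, b in [-a, a]:
  a=1: (1, 1, 252)  [1]
  a=2: (2, -1, 126), (2, 1, 126)  [2]
  a=3: (3, -1, 84), (3, 1, 84)  [2]
  a=4: (4, -1, 63), (4, 1, 63)  [2]
  a=5: none
  a=6: (6, -5, 43), (6, -1, 42), (6, 1, 42), (6, 5, 43)  [4]
  a=7: (7, -1, 36), (7, 1, 36)  [2]
  a=8: (8, -7, 33), (8, 7, 33)  [2]
  a=9: (9, -1, 28), (9, 1, 28)  [2]
  a=10: none
  a=11: (11, -7, 24), (11, 7, 24)  [2]
  a=12: (12, -7, 22), (12, -1, 21), (12, 1, 21), (12, 7, 22)  [4]
  a=13: none
  a=14: (14, -13, 21), (14, -1, 18), (14, 1, 18), (14, 13, 21)  [4]
  a=15: none
  a=16: (16, -9, 17), (16, 9, 17)  [2]
  a=17: none
  a=18: (18, 17, 18)  [1]
Total reduced forms: 1 + 2 + 2 + 2 + 4 + 2 + 2 + 2 + 2 + 4 + 4 + 2 + 1 = 30
h = 30

30


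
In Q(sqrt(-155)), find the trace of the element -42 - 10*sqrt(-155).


Tr(a + b*sqrt(d)) = (a + b*sqrt(d)) + (a - b*sqrt(d)) = 2a
= 2 * (-42)
= -84

-84


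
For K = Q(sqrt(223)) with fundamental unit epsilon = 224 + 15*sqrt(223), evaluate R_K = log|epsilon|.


epsilon = 224 + 15*sqrt(223)
= 447.9978
R = ln(447.9978)
= 6.1048

6.1048


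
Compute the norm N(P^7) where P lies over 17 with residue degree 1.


N(P^a) = p^(a*f)
= 17^(7*1)
= 17^7
= 410338673

410338673


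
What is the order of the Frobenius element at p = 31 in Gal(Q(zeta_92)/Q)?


The Frobenius at p in Gal(Q(zeta_n)/Q) = (Z/nZ)* is the class of p, so its order is ord_92(31), the smallest k >= 1 with 31^k = 1 mod 92.
n = 92 = 2^2 * 23, phi(92) = 44; the order divides phi(n).
Divisors of 44: 1, 2, 4, 11, 22, 44
Repeated squaring mod 92: 31^1 = 31, 31^2 = 41, 31^4 = 25, 31^8 = 73, 31^16 = 85, 31^32 = 49
Test divisors in increasing order:
  k=1: 31^1 = 31 mod 92
  k=2: 31^2 = 41 mod 92
  k=4: 31^4 = 25 mod 92
  k=11: 31^11 = 73 * 41 * 31 = 47 mod 92
  k=22: 31^22 = 85 * 25 * 41 = 1 mod 92  <- first divisor giving 1
Order = 22

22


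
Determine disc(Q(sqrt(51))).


For K = Q(sqrt(d)) with d squarefree: disc(K) = d if d = 1 mod 4, and disc(K) = 4d if d = 2 or 3 mod 4.
Here d = 51, and d mod 4 = 3.
d = 3 mod 4, not 1 (O_K = Z[sqrt(d)]), so disc(K) = 4d = 4 * (51) = 204

204


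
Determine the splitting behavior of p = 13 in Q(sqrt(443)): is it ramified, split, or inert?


K = Q(sqrt(443)). Since d mod 4 = 3, disc(K) = 1772.
Check p | disc: 1772 mod 13 = 4.
p does not divide disc. Compute Legendre symbol (d/p):
1^((13-1)/2) mod 13 = 1
(d/p) = 1, so p splits: (p) = P*P' with e=1, f=1, g=2.
Therefore p is split.

split


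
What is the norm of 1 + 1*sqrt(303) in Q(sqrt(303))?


N(a + b*sqrt(d)) = a^2 - d*b^2
= (1)^2 - (303)*(1)^2
= 1 - 303
= -302

-302


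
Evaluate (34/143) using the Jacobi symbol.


Compute (34/143) via quadratic reciprocity:
  pull out 2: (2/143) = +1  (since 143 mod 8 = 7)
  reciprocity: (17/143) -> +(143/17)
  reduce: (7/17)
  reciprocity: (7/17) -> +(17/7)
  reduce: (3/7)
  reciprocity: (3/7) -> -(7/3)
  reduce: (1/3)
  (1/3) = 1
Product of signs = -1

-1


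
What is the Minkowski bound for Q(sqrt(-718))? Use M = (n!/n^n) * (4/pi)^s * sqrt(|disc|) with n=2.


d = -718, d mod 4 = 2, so disc(K) = 4d = -2872; |disc(K)| = 2872
Imaginary quadratic field, so n = 2, s = r2 = 1, r1 = 0
M = (n!/n^n) * (4/pi)^s * sqrt(|disc(K)|) = (2!/2^2) * (4/pi)^1 * sqrt(2872)
= 0.5 * 1.273240 * 53.591044
= 34.1171

34.1171


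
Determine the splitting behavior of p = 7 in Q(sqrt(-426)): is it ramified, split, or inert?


K = Q(sqrt(-426)). Since d mod 4 = 2, disc(K) = -1704.
Check p | disc: -1704 mod 7 = 4.
p does not divide disc. Compute Legendre symbol (d/p):
1^((7-1)/2) mod 7 = 1
(d/p) = 1, so p splits: (p) = P*P' with e=1, f=1, g=2.
Therefore p is split.

split


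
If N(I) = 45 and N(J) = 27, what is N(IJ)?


N(IJ) = N(I) * N(J)
= 45 * 27
= 1215

1215


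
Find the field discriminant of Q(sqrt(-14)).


For K = Q(sqrt(d)) with d squarefree: disc(K) = d if d = 1 mod 4, and disc(K) = 4d if d = 2 or 3 mod 4.
Here d = -14, and d mod 4 = 2.
d = 2 mod 4, not 1 (O_K = Z[sqrt(d)]), so disc(K) = 4d = 4 * (-14) = -56

-56


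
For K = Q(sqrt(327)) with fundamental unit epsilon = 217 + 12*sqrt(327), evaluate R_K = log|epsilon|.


epsilon = 217 + 12*sqrt(327)
= 433.9977
R = ln(433.9977)
= 6.0730

6.0730


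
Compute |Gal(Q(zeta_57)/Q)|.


|Gal(Q(zeta_57)/Q)| = phi(57)
= 36

36


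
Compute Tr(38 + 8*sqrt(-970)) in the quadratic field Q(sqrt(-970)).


Tr(a + b*sqrt(d)) = (a + b*sqrt(d)) + (a - b*sqrt(d)) = 2a
= 2 * (38)
= 76

76


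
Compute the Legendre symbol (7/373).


p = 373 is prime, so compute (7/373) with the reciprocity algorithm (Jacobi-symbol steps: pull out 2s via (2/n), flip via reciprocity, reduce):
  reciprocity: (7/373) -> +(373/7)
  reduce: (2/7)
  pull out 2: (2/7) = +1  (since 7 mod 8 = 7)
  (1/7) = 1
Product of signs = 1
(7/373) = 1

1


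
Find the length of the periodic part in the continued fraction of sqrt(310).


Run the CF algorithm for sqrt(310).
a_0 = floor(sqrt(310)) = 17; set m_0=0, q_0=1.
Recurrence: m' = q*a - m,  q' = (d - m'^2)/q,  a' = floor((a_0 + m')/q').
  step 1: m=17, q=21, a=1
  step 2: m=4, q=14, a=1
  step 3: m=10, q=15, a=1
  step 4: m=5, q=19, a=1
  step 5: m=14, q=6, a=5
  step 6: m=16, q=9, a=3
  step 7: m=11, q=21, a=1
  step 8: m=10, q=10, a=2
  step 9: m=10, q=21, a=1
  step 10: m=11, q=9, a=3
  step 11: m=16, q=6, a=5
  step 12: m=14, q=19, a=1
  step 13: m=5, q=15, a=1
  step 14: m=10, q=14, a=1
  step 15: m=4, q=21, a=1
  step 16: m=17, q=1, a=34
a_16 = 2*a_0 = 34, so the period closes here.
sqrt(310) = [17; 1, 1, 1, 1, 5, 3, 1, 2, 1, 3, 5, 1, 1, 1, 1, 34]
Period length = 16

16


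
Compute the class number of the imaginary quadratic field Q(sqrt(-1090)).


K = Q(sqrt(-1090)). d mod 4 = 2, so D = disc(K) = 4d = -4360
h(K) equals the number of primitive reduced positive-definite forms (a, b, c) = a*x^2 + b*x*y + c*y^2 with b^2 - 4ac = D,
where reduced means |b| <= a <= c, with b >= 0 whenever |b| = a or a = c, and primitive means gcd(a, b, c) = 1.
Reduced forces 3a^2 <= |D| = 4360, so 1 <= a <= 38; b must have the parity of D, and c = (b^2 - D)/(4a) must be an integer >= a.
Enumerate a = 1..38, b in [-a, a]:
  a=1: (1, 0, 1090)  [1]
  a=2: (2, 0, 545)  [1]
  a=3..4: none
  a=5: (5, 0, 218)  [1]
  a=6: none
  a=7: (7, -6, 157), (7, 6, 157)  [2]
  a=8..9: none
  a=10: (10, 0, 109)  [1]
  a=11..13: none
  a=14: (14, -8, 79), (14, 8, 79)  [2]
  a=15..16: none
  a=17: (17, -14, 67), (17, 14, 67)  [2]
  a=18..33: none
  a=34: (34, -20, 35), (34, 20, 35)  [2]
  a=35..38: none
Total reduced forms: 1 + 1 + 1 + 2 + 1 + 2 + 2 + 2 = 12
h = 12

12


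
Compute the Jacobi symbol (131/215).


Compute (131/215) via quadratic reciprocity:
  reciprocity: (131/215) -> -(215/131)
  reduce: (84/131)
  pull out 2: (2/131) = -1  (since 131 mod 8 = 3)
  pull out 2: (2/131) = -1  (since 131 mod 8 = 3)
  reciprocity: (21/131) -> +(131/21)
  reduce: (5/21)
  reciprocity: (5/21) -> +(21/5)
  reduce: (1/5)
  (1/5) = 1
Product of signs = -1

-1


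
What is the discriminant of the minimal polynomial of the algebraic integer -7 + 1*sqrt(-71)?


The element -7 + 1*sqrt(-71) has minimal polynomial:
x^2 + 14*x + 120
Discriminant = (14)^2 - 4*(120)
= 196 - 480
= -284

-284


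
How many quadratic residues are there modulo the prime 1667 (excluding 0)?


For prime p, the number of non-zero quadratic residues is (p-1)/2.
= (1667-1)/2
= 833

833


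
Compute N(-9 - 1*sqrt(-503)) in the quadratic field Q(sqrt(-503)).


N(a + b*sqrt(d)) = a^2 - d*b^2
= (-9)^2 - (-503)*(-1)^2
= 81 + 503
= 584

584


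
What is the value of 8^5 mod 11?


p = 11 is prime and the exponent is (p-1)/2 = 5, so by Euler's criterion 8^5 = (8/11) = +1 or -1 mod 11.
Compute by square-and-multiply:
  5 = 4 + 1 (binary 101)
  Repeated squaring mod 11: 8^1 = 8, 8^2 = 9, 8^4 = 4
  8^5 = 8^4 * 8^1 = 4 * 8 mod 11
    4 * 8 = 32 = 10 mod 11
  8^5 = 10 mod 11
Result 10 = p - 1 = -1 mod 11: 8 is a quadratic non-residue mod 11. As a residue in [0, p-1] the value is 10.
8^5 mod 11 = 10

10


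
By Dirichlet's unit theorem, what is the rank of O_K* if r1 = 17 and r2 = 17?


By Dirichlet's unit theorem:
rank = r1 + r2 - 1
= 17 + 17 - 1
= 33

33


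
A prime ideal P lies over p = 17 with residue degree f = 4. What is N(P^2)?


N(P^a) = p^(a*f)
= 17^(2*4)
= 17^8
= 6975757441

6975757441


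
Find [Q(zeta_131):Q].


The degree equals Euler's totient phi(131).
131 = 131
phi(131) = 130

130


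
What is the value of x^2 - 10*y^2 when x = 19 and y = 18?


x^2 - d*y^2
= 19^2 - 10*18^2
= 361 - 3240
= -2879

-2879


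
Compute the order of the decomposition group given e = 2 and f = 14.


|D_P| = e * f
= 2 * 14
= 28

28


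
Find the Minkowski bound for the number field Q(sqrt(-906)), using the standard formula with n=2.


d = -906, d mod 4 = 2, so disc(K) = 4d = -3624; |disc(K)| = 3624
Imaginary quadratic field, so n = 2, s = r2 = 1, r1 = 0
M = (n!/n^n) * (4/pi)^s * sqrt(|disc(K)|) = (2!/2^2) * (4/pi)^1 * sqrt(3624)
= 0.5 * 1.273240 * 60.199668
= 38.3243

38.3243


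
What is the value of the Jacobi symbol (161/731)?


Compute (161/731) via quadratic reciprocity:
  reciprocity: (161/731) -> +(731/161)
  reduce: (87/161)
  reciprocity: (87/161) -> +(161/87)
  reduce: (74/87)
  pull out 2: (2/87) = +1  (since 87 mod 8 = 7)
  reciprocity: (37/87) -> +(87/37)
  reduce: (13/37)
  reciprocity: (13/37) -> +(37/13)
  reduce: (11/13)
  reciprocity: (11/13) -> +(13/11)
  reduce: (2/11)
  pull out 2: (2/11) = -1  (since 11 mod 8 = 3)
  (1/11) = 1
Product of signs = -1

-1


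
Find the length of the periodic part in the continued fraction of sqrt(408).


Run the CF algorithm for sqrt(408).
a_0 = floor(sqrt(408)) = 20; set m_0=0, q_0=1.
Recurrence: m' = q*a - m,  q' = (d - m'^2)/q,  a' = floor((a_0 + m')/q').
  step 1: m=20, q=8, a=5
  step 2: m=20, q=1, a=40
a_2 = 2*a_0 = 40, so the period closes here.
sqrt(408) = [20; 5, 40]
Period length = 2

2


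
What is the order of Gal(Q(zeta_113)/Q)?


|Gal(Q(zeta_113)/Q)| = phi(113)
= 112

112


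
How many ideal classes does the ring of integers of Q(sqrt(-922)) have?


K = Q(sqrt(-922)). d mod 4 = 2, so D = disc(K) = 4d = -3688
h(K) equals the number of primitive reduced positive-definite forms (a, b, c) = a*x^2 + b*x*y + c*y^2 with b^2 - 4ac = D,
where reduced means |b| <= a <= c, with b >= 0 whenever |b| = a or a = c, and primitive means gcd(a, b, c) = 1.
Reduced forces 3a^2 <= |D| = 3688, so 1 <= a <= 35; b must have the parity of D, and c = (b^2 - D)/(4a) must be an integer >= a.
Enumerate a = 1..35, b in [-a, a]:
  a=1: (1, 0, 922)  [1]
  a=2: (2, 0, 461)  [1]
  a=3..6: none
  a=7: (7, -6, 133), (7, 6, 133)  [2]
  a=8..12: none
  a=13: (13, -2, 71), (13, 2, 71)  [2]
  a=14: (14, -8, 67), (14, 8, 67)  [2]
  a=15..16: none
  a=17: (17, -16, 58), (17, 16, 58)  [2]
  a=18: none
  a=19: (19, -6, 49), (19, 6, 49)  [2]
  a=20..25: none
  a=26: (26, -24, 41), (26, 24, 41)  [2]
  a=27..28: none
  a=29: (29, -16, 34), (29, 16, 34)  [2]
  a=30: none
  a=31: (31, -30, 37), (31, 30, 37)  [2]
  a=32..35: none
Total reduced forms: 1 + 1 + 2 + 2 + 2 + 2 + 2 + 2 + 2 + 2 = 18
h = 18

18


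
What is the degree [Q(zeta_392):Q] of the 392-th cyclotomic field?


The degree equals Euler's totient phi(392).
392 = 2^3 * 7^2
phi(392) = 168

168


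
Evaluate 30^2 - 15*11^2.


x^2 - d*y^2
= 30^2 - 15*11^2
= 900 - 1815
= -915

-915


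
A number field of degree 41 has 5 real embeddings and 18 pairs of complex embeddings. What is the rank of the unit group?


By Dirichlet's unit theorem:
rank = r1 + r2 - 1
= 5 + 18 - 1
= 22

22


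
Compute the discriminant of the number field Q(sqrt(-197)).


For K = Q(sqrt(d)) with d squarefree: disc(K) = d if d = 1 mod 4, and disc(K) = 4d if d = 2 or 3 mod 4.
Here d = -197, and d mod 4 = 3.
d = 3 mod 4, not 1 (O_K = Z[sqrt(d)]), so disc(K) = 4d = 4 * (-197) = -788

-788


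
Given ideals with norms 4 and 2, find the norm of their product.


N(IJ) = N(I) * N(J)
= 4 * 2
= 8

8


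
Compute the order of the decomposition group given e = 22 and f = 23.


|D_P| = e * f
= 22 * 23
= 506

506


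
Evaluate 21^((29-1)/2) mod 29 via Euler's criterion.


p = 29 is prime and the exponent is (p-1)/2 = 14, so by Euler's criterion 21^14 = (21/29) = +1 or -1 mod 29.
Compute by square-and-multiply:
  14 = 8 + 4 + 2 (binary 1110)
  Repeated squaring mod 29: 21^1 = 21, 21^2 = 6, 21^4 = 7, 21^8 = 20
  21^14 = 21^8 * 21^4 * 21^2 = 20 * 7 * 6 mod 29
    20 * 7 = 140 = 24 mod 29
    24 * 6 = 144 = 28 mod 29
  21^14 = 28 mod 29
Result 28 = p - 1 = -1 mod 29: 21 is a quadratic non-residue mod 29. As a residue in [0, p-1] the value is 28.
21^14 mod 29 = 28

28


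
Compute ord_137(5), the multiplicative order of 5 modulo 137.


We want ord_137(5), the smallest k >= 1 with 5^k = 1 mod 137.
n = 137 = 137, phi(137) = 136; the order divides phi(n).
Divisors of 136: 1, 2, 4, 8, 17, 34, 68, 136
Repeated squaring mod 137: 5^1 = 5, 5^2 = 25, 5^4 = 77, 5^8 = 38, 5^16 = 74, 5^32 = 133, 5^64 = 16, 5^128 = 119
Test divisors in increasing order:
  k=1: 5^1 = 5 mod 137
  k=2: 5^2 = 25 mod 137
  k=4: 5^4 = 77 mod 137
  k=8: 5^8 = 38 mod 137
  k=17: 5^17 = 74 * 5 = 96 mod 137
  k=34: 5^34 = 133 * 25 = 37 mod 137
  k=68: 5^68 = 16 * 77 = 136 mod 137
  k=136: 5^136 = 119 * 38 = 1 mod 137  <- first divisor giving 1
Order = 136

136


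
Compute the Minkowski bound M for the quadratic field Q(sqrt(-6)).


d = -6, d mod 4 = 2, so disc(K) = 4d = -24; |disc(K)| = 24
Imaginary quadratic field, so n = 2, s = r2 = 1, r1 = 0
M = (n!/n^n) * (4/pi)^s * sqrt(|disc(K)|) = (2!/2^2) * (4/pi)^1 * sqrt(24)
= 0.5 * 1.273240 * 4.898979
= 3.1188

3.1188


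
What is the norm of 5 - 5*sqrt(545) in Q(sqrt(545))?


N(a + b*sqrt(d)) = a^2 - d*b^2
= (5)^2 - (545)*(-5)^2
= 25 - 13625
= -13600

-13600


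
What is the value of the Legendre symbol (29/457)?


p = 457 is prime, so compute (29/457) with the reciprocity algorithm (Jacobi-symbol steps: pull out 2s via (2/n), flip via reciprocity, reduce):
  reciprocity: (29/457) -> +(457/29)
  reduce: (22/29)
  pull out 2: (2/29) = -1  (since 29 mod 8 = 5)
  reciprocity: (11/29) -> +(29/11)
  reduce: (7/11)
  reciprocity: (7/11) -> -(11/7)
  reduce: (4/7)
  pull out 2: (2/7) = +1  (since 7 mod 8 = 7)
  pull out 2: (2/7) = +1  (since 7 mod 8 = 7)
  (1/7) = 1
Product of signs = 1
(29/457) = 1

1


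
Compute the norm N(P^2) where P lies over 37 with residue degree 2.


N(P^a) = p^(a*f)
= 37^(2*2)
= 37^4
= 1874161

1874161


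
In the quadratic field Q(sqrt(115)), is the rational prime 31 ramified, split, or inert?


K = Q(sqrt(115)). Since d mod 4 = 3, disc(K) = 460.
Check p | disc: 460 mod 31 = 26.
p does not divide disc. Compute Legendre symbol (d/p):
22^((31-1)/2) mod 31 = -1
(d/p) = -1, so p is inert: (p) stays prime with e=1, f=2, g=1.
Therefore p is inert.

inert


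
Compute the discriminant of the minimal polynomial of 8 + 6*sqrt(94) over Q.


The element 8 + 6*sqrt(94) has minimal polynomial:
x^2 - 16*x - 3320
Discriminant = (-16)^2 - 4*(-3320)
= 256 + 13280
= 13536

13536


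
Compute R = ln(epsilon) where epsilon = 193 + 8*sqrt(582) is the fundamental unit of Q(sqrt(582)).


epsilon = 193 + 8*sqrt(582)
= 385.9974
R = ln(385.9974)
= 5.9558

5.9558


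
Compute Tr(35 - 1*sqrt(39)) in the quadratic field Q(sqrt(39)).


Tr(a + b*sqrt(d)) = (a + b*sqrt(d)) + (a - b*sqrt(d)) = 2a
= 2 * (35)
= 70

70


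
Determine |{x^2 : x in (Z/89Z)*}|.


For prime p, the number of non-zero quadratic residues is (p-1)/2.
= (89-1)/2
= 44

44


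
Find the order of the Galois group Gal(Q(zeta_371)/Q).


|Gal(Q(zeta_371)/Q)| = phi(371)
= 312

312


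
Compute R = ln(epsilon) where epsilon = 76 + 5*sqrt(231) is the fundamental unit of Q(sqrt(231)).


epsilon = 76 + 5*sqrt(231)
= 151.9934
R = ln(151.9934)
= 5.0238

5.0238


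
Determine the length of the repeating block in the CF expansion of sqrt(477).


Run the CF algorithm for sqrt(477).
a_0 = floor(sqrt(477)) = 21; set m_0=0, q_0=1.
Recurrence: m' = q*a - m,  q' = (d - m'^2)/q,  a' = floor((a_0 + m')/q').
  step 1: m=21, q=36, a=1
  step 2: m=15, q=7, a=5
  step 3: m=20, q=11, a=3
  step 4: m=13, q=28, a=1
  step 5: m=15, q=9, a=4
  step 6: m=21, q=4, a=10
  step 7: m=19, q=29, a=1
  step 8: m=10, q=13, a=2
  step 9: m=16, q=17, a=2
  step 10: m=18, q=9, a=4
  step 11: m=18, q=17, a=2
  step 12: m=16, q=13, a=2
  step 13: m=10, q=29, a=1
  step 14: m=19, q=4, a=10
  step 15: m=21, q=9, a=4
  step 16: m=15, q=28, a=1
  step 17: m=13, q=11, a=3
  step 18: m=20, q=7, a=5
  step 19: m=15, q=36, a=1
  step 20: m=21, q=1, a=42
a_20 = 2*a_0 = 42, so the period closes here.
sqrt(477) = [21; 1, 5, 3, 1, 4, 10, 1, 2, 2, 4, 2, 2, 1, 10, 4, 1, 3, 5, 1, 42]
Period length = 20

20


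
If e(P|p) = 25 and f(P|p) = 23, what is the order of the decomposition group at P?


|D_P| = e * f
= 25 * 23
= 575

575


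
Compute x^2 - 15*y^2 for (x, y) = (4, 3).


x^2 - d*y^2
= 4^2 - 15*3^2
= 16 - 135
= -119

-119


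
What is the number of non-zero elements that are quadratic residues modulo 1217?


For prime p, the number of non-zero quadratic residues is (p-1)/2.
= (1217-1)/2
= 608

608


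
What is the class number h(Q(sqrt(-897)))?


K = Q(sqrt(-897)). d mod 4 = 3, so D = disc(K) = 4d = -3588
h(K) equals the number of primitive reduced positive-definite forms (a, b, c) = a*x^2 + b*x*y + c*y^2 with b^2 - 4ac = D,
where reduced means |b| <= a <= c, with b >= 0 whenever |b| = a or a = c, and primitive means gcd(a, b, c) = 1.
Reduced forces 3a^2 <= |D| = 3588, so 1 <= a <= 34; b must have the parity of D, and c = (b^2 - D)/(4a) must be an integer >= a.
Enumerate a = 1..34, b in [-a, a]:
  a=1: (1, 0, 897)  [1]
  a=2: (2, 2, 449)  [1]
  a=3: (3, 0, 299)  [1]
  a=4..5: none
  a=6: (6, 6, 151)  [1]
  a=7..10: none
  a=11: (11, -8, 83), (11, 8, 83)  [2]
  a=12: none
  a=13: (13, 0, 69)  [1]
  a=14..16: none
  a=17: (17, -4, 53), (17, 4, 53)  [2]
  a=18..21: none
  a=22: (22, -14, 43), (22, 14, 43)  [2]
  a=23: (23, 0, 39)  [1]
  a=24..25: none
  a=26: (26, 26, 41)  [1]
  a=27..30: none
  a=31: (31, 16, 31)  [1]
  a=32: none
  a=33: (33, -30, 34), (33, 30, 34)  [2]
  a=34: none
Total reduced forms: 1 + 1 + 1 + 1 + 2 + 1 + 2 + 2 + 1 + 1 + 1 + 2 = 16
h = 16

16


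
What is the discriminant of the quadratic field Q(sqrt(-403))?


For K = Q(sqrt(d)) with d squarefree: disc(K) = d if d = 1 mod 4, and disc(K) = 4d if d = 2 or 3 mod 4.
Here d = -403, and d mod 4 = 1.
d = 1 mod 4 (O_K = Z[(1+sqrt(d))/2]), so disc(K) = d = -403

-403


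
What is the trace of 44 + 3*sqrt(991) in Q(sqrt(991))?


Tr(a + b*sqrt(d)) = (a + b*sqrt(d)) + (a - b*sqrt(d)) = 2a
= 2 * (44)
= 88

88


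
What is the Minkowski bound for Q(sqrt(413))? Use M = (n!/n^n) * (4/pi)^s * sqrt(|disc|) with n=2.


d = 413, d mod 4 = 1, so disc(K) = d = 413; |disc(K)| = 413
Real quadratic field, so n = 2, s = r2 = 0, r1 = 2
M = (n!/n^n) * (4/pi)^s * sqrt(|disc(K)|) = (2!/2^2) * (4/pi)^0 * sqrt(413)
= 0.5 * 1.000000 * 20.322401
= 10.1612

10.1612


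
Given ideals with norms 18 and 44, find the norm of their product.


N(IJ) = N(I) * N(J)
= 18 * 44
= 792

792


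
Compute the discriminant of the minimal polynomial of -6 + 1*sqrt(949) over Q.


The element -6 + 1*sqrt(949) has minimal polynomial:
x^2 + 12*x - 913
Discriminant = (12)^2 - 4*(-913)
= 144 + 3652
= 3796

3796


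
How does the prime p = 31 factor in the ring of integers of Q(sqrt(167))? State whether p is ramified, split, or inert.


K = Q(sqrt(167)). Since d mod 4 = 3, disc(K) = 668.
Check p | disc: 668 mod 31 = 17.
p does not divide disc. Compute Legendre symbol (d/p):
12^((31-1)/2) mod 31 = -1
(d/p) = -1, so p is inert: (p) stays prime with e=1, f=2, g=1.
Therefore p is inert.

inert


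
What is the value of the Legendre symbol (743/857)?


p = 857 is prime, so compute (743/857) with the reciprocity algorithm (Jacobi-symbol steps: pull out 2s via (2/n), flip via reciprocity, reduce):
  reciprocity: (743/857) -> +(857/743)
  reduce: (114/743)
  pull out 2: (2/743) = +1  (since 743 mod 8 = 7)
  reciprocity: (57/743) -> +(743/57)
  reduce: (2/57)
  pull out 2: (2/57) = +1  (since 57 mod 8 = 1)
  (1/57) = 1
Product of signs = 1
(743/857) = 1

1


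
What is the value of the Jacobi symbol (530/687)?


Compute (530/687) via quadratic reciprocity:
  pull out 2: (2/687) = +1  (since 687 mod 8 = 7)
  reciprocity: (265/687) -> +(687/265)
  reduce: (157/265)
  reciprocity: (157/265) -> +(265/157)
  reduce: (108/157)
  pull out 2: (2/157) = -1  (since 157 mod 8 = 5)
  pull out 2: (2/157) = -1  (since 157 mod 8 = 5)
  reciprocity: (27/157) -> +(157/27)
  reduce: (22/27)
  pull out 2: (2/27) = -1  (since 27 mod 8 = 3)
  reciprocity: (11/27) -> -(27/11)
  reduce: (5/11)
  reciprocity: (5/11) -> +(11/5)
  reduce: (1/5)
  (1/5) = 1
Product of signs = 1

1


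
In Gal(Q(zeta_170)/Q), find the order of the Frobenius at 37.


The Frobenius at p in Gal(Q(zeta_n)/Q) = (Z/nZ)* is the class of p, so its order is ord_170(37), the smallest k >= 1 with 37^k = 1 mod 170.
n = 170 = 2 * 5 * 17, phi(170) = 64; the order divides phi(n).
Divisors of 64: 1, 2, 4, 8, 16, 32, 64
Repeated squaring mod 170: 37^1 = 37, 37^2 = 9, 37^4 = 81, 37^8 = 101, 37^16 = 1, 37^32 = 1, 37^64 = 1
Test divisors in increasing order:
  k=1: 37^1 = 37 mod 170
  k=2: 37^2 = 9 mod 170
  k=4: 37^4 = 81 mod 170
  k=8: 37^8 = 101 mod 170
  k=16: 37^16 = 1 mod 170  <- first divisor giving 1
Order = 16

16
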